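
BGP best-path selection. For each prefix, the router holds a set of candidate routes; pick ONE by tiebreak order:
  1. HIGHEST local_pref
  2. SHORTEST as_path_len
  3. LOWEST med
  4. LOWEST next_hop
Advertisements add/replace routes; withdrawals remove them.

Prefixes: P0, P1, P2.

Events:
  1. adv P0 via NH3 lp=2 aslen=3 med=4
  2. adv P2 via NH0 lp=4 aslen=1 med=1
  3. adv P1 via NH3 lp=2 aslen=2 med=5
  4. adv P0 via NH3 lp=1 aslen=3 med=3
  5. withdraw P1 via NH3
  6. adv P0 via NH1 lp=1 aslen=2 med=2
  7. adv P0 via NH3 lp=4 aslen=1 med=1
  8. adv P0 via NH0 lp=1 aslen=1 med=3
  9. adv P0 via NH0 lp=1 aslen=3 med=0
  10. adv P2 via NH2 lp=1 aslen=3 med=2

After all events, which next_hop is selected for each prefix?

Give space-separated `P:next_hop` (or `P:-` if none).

Answer: P0:NH3 P1:- P2:NH0

Derivation:
Op 1: best P0=NH3 P1=- P2=-
Op 2: best P0=NH3 P1=- P2=NH0
Op 3: best P0=NH3 P1=NH3 P2=NH0
Op 4: best P0=NH3 P1=NH3 P2=NH0
Op 5: best P0=NH3 P1=- P2=NH0
Op 6: best P0=NH1 P1=- P2=NH0
Op 7: best P0=NH3 P1=- P2=NH0
Op 8: best P0=NH3 P1=- P2=NH0
Op 9: best P0=NH3 P1=- P2=NH0
Op 10: best P0=NH3 P1=- P2=NH0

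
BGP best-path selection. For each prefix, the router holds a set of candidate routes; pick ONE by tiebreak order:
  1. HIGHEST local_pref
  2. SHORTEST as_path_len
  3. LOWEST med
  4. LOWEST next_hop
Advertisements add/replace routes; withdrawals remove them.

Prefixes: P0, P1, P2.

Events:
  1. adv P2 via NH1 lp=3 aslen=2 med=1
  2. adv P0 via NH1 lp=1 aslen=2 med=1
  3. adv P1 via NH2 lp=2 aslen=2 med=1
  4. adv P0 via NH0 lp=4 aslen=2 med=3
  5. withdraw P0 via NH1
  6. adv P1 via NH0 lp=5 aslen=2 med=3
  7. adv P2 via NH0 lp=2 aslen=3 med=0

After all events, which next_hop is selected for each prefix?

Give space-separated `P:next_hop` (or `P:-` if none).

Answer: P0:NH0 P1:NH0 P2:NH1

Derivation:
Op 1: best P0=- P1=- P2=NH1
Op 2: best P0=NH1 P1=- P2=NH1
Op 3: best P0=NH1 P1=NH2 P2=NH1
Op 4: best P0=NH0 P1=NH2 P2=NH1
Op 5: best P0=NH0 P1=NH2 P2=NH1
Op 6: best P0=NH0 P1=NH0 P2=NH1
Op 7: best P0=NH0 P1=NH0 P2=NH1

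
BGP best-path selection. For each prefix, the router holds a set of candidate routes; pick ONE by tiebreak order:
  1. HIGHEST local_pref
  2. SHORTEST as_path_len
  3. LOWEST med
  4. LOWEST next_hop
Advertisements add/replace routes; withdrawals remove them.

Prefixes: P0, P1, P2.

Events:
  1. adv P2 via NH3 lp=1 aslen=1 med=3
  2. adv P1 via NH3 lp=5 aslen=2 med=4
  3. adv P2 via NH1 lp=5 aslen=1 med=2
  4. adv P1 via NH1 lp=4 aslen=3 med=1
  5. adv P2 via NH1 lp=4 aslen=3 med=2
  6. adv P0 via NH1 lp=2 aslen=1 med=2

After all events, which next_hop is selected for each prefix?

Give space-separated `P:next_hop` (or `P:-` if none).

Op 1: best P0=- P1=- P2=NH3
Op 2: best P0=- P1=NH3 P2=NH3
Op 3: best P0=- P1=NH3 P2=NH1
Op 4: best P0=- P1=NH3 P2=NH1
Op 5: best P0=- P1=NH3 P2=NH1
Op 6: best P0=NH1 P1=NH3 P2=NH1

Answer: P0:NH1 P1:NH3 P2:NH1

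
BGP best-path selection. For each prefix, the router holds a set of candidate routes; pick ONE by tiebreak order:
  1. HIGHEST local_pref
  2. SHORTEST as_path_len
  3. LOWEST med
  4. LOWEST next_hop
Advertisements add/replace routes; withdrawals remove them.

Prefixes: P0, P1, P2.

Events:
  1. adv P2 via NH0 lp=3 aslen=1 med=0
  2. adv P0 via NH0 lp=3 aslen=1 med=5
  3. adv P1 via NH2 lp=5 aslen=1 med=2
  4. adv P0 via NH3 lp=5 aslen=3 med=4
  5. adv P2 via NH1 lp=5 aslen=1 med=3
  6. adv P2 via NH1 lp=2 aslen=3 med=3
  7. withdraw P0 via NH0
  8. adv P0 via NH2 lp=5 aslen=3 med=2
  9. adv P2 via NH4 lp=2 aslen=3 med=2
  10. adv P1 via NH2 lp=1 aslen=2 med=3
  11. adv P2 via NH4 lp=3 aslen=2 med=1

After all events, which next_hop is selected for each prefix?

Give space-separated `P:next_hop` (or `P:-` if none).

Answer: P0:NH2 P1:NH2 P2:NH0

Derivation:
Op 1: best P0=- P1=- P2=NH0
Op 2: best P0=NH0 P1=- P2=NH0
Op 3: best P0=NH0 P1=NH2 P2=NH0
Op 4: best P0=NH3 P1=NH2 P2=NH0
Op 5: best P0=NH3 P1=NH2 P2=NH1
Op 6: best P0=NH3 P1=NH2 P2=NH0
Op 7: best P0=NH3 P1=NH2 P2=NH0
Op 8: best P0=NH2 P1=NH2 P2=NH0
Op 9: best P0=NH2 P1=NH2 P2=NH0
Op 10: best P0=NH2 P1=NH2 P2=NH0
Op 11: best P0=NH2 P1=NH2 P2=NH0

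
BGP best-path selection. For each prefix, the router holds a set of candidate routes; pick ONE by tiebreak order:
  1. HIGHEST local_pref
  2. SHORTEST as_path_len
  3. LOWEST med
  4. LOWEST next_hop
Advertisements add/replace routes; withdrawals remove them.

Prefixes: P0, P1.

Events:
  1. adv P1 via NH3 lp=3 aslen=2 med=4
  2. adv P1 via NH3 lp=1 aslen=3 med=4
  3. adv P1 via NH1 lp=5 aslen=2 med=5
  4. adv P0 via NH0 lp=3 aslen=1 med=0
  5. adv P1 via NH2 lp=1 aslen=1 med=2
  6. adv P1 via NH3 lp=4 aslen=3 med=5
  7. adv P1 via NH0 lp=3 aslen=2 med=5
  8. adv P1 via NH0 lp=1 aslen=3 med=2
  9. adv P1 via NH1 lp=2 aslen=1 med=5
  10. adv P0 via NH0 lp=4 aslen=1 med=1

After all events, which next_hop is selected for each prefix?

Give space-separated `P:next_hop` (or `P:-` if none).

Answer: P0:NH0 P1:NH3

Derivation:
Op 1: best P0=- P1=NH3
Op 2: best P0=- P1=NH3
Op 3: best P0=- P1=NH1
Op 4: best P0=NH0 P1=NH1
Op 5: best P0=NH0 P1=NH1
Op 6: best P0=NH0 P1=NH1
Op 7: best P0=NH0 P1=NH1
Op 8: best P0=NH0 P1=NH1
Op 9: best P0=NH0 P1=NH3
Op 10: best P0=NH0 P1=NH3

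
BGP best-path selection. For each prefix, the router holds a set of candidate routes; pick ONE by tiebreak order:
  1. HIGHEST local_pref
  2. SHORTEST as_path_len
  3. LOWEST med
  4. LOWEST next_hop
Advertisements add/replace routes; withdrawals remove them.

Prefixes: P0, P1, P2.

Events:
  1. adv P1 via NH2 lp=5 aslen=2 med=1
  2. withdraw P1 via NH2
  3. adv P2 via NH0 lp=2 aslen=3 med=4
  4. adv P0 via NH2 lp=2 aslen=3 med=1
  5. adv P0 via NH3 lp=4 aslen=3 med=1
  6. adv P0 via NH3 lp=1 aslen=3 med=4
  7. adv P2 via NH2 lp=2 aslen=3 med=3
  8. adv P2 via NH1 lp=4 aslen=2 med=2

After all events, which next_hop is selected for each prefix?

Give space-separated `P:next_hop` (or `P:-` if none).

Answer: P0:NH2 P1:- P2:NH1

Derivation:
Op 1: best P0=- P1=NH2 P2=-
Op 2: best P0=- P1=- P2=-
Op 3: best P0=- P1=- P2=NH0
Op 4: best P0=NH2 P1=- P2=NH0
Op 5: best P0=NH3 P1=- P2=NH0
Op 6: best P0=NH2 P1=- P2=NH0
Op 7: best P0=NH2 P1=- P2=NH2
Op 8: best P0=NH2 P1=- P2=NH1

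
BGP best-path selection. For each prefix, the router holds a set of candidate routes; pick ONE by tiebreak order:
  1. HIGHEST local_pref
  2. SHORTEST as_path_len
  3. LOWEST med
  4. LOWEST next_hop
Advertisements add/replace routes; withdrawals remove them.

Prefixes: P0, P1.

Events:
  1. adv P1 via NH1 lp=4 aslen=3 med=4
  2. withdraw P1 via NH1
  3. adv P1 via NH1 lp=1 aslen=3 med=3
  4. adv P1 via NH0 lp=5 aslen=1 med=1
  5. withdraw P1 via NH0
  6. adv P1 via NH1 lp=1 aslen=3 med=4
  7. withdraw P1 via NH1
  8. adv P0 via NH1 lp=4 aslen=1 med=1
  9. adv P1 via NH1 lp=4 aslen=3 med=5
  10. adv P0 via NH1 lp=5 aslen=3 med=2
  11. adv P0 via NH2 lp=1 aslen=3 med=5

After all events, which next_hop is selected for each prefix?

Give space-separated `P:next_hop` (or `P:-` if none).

Op 1: best P0=- P1=NH1
Op 2: best P0=- P1=-
Op 3: best P0=- P1=NH1
Op 4: best P0=- P1=NH0
Op 5: best P0=- P1=NH1
Op 6: best P0=- P1=NH1
Op 7: best P0=- P1=-
Op 8: best P0=NH1 P1=-
Op 9: best P0=NH1 P1=NH1
Op 10: best P0=NH1 P1=NH1
Op 11: best P0=NH1 P1=NH1

Answer: P0:NH1 P1:NH1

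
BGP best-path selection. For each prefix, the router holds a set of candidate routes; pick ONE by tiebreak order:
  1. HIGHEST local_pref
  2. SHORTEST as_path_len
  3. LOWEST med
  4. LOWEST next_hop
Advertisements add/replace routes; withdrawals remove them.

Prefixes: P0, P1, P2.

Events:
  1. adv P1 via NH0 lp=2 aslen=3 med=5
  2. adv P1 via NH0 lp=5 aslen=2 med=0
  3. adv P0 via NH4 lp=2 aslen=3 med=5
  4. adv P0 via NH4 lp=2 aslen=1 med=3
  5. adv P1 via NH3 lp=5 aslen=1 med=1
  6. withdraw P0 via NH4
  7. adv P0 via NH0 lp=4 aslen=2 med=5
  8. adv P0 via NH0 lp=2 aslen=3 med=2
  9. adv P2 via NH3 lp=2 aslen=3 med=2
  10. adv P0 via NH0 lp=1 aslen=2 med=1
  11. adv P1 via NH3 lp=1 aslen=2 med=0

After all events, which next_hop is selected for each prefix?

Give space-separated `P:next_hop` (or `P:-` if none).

Answer: P0:NH0 P1:NH0 P2:NH3

Derivation:
Op 1: best P0=- P1=NH0 P2=-
Op 2: best P0=- P1=NH0 P2=-
Op 3: best P0=NH4 P1=NH0 P2=-
Op 4: best P0=NH4 P1=NH0 P2=-
Op 5: best P0=NH4 P1=NH3 P2=-
Op 6: best P0=- P1=NH3 P2=-
Op 7: best P0=NH0 P1=NH3 P2=-
Op 8: best P0=NH0 P1=NH3 P2=-
Op 9: best P0=NH0 P1=NH3 P2=NH3
Op 10: best P0=NH0 P1=NH3 P2=NH3
Op 11: best P0=NH0 P1=NH0 P2=NH3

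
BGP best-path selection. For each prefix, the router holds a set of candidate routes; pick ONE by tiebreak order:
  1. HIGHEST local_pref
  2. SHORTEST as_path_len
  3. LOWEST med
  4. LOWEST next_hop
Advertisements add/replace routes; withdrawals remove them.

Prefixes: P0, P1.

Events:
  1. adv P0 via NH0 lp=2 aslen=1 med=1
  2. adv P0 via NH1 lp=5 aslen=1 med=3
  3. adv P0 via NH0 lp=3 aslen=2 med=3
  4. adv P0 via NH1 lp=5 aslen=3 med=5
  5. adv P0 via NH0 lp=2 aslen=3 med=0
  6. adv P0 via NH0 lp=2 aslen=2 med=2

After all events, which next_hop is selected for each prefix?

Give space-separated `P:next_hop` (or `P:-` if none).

Answer: P0:NH1 P1:-

Derivation:
Op 1: best P0=NH0 P1=-
Op 2: best P0=NH1 P1=-
Op 3: best P0=NH1 P1=-
Op 4: best P0=NH1 P1=-
Op 5: best P0=NH1 P1=-
Op 6: best P0=NH1 P1=-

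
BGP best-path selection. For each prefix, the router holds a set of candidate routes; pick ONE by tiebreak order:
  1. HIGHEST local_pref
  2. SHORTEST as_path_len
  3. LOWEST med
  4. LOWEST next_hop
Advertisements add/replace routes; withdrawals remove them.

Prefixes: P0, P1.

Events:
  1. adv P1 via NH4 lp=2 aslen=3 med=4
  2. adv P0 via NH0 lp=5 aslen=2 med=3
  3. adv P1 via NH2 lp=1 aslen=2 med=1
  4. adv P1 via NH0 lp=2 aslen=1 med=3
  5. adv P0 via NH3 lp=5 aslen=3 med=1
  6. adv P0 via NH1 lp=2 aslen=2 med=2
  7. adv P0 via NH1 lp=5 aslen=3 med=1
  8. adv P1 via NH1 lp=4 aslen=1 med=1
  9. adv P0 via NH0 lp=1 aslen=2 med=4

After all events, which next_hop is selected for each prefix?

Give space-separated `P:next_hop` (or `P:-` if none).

Answer: P0:NH1 P1:NH1

Derivation:
Op 1: best P0=- P1=NH4
Op 2: best P0=NH0 P1=NH4
Op 3: best P0=NH0 P1=NH4
Op 4: best P0=NH0 P1=NH0
Op 5: best P0=NH0 P1=NH0
Op 6: best P0=NH0 P1=NH0
Op 7: best P0=NH0 P1=NH0
Op 8: best P0=NH0 P1=NH1
Op 9: best P0=NH1 P1=NH1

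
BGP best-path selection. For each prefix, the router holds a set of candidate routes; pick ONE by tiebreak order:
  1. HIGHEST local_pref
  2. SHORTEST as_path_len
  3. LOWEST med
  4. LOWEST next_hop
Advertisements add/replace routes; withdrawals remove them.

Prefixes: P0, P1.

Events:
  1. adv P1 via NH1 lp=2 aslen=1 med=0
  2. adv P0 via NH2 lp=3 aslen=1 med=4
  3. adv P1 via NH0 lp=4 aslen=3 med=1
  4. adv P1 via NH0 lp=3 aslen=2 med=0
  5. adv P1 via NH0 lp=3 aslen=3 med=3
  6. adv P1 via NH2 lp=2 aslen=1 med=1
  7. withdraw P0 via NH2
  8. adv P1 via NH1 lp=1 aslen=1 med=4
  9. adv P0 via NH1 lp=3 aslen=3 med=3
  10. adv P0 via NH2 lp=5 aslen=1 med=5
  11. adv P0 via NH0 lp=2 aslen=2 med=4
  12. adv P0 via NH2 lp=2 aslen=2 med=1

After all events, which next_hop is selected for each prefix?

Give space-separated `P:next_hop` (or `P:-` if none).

Answer: P0:NH1 P1:NH0

Derivation:
Op 1: best P0=- P1=NH1
Op 2: best P0=NH2 P1=NH1
Op 3: best P0=NH2 P1=NH0
Op 4: best P0=NH2 P1=NH0
Op 5: best P0=NH2 P1=NH0
Op 6: best P0=NH2 P1=NH0
Op 7: best P0=- P1=NH0
Op 8: best P0=- P1=NH0
Op 9: best P0=NH1 P1=NH0
Op 10: best P0=NH2 P1=NH0
Op 11: best P0=NH2 P1=NH0
Op 12: best P0=NH1 P1=NH0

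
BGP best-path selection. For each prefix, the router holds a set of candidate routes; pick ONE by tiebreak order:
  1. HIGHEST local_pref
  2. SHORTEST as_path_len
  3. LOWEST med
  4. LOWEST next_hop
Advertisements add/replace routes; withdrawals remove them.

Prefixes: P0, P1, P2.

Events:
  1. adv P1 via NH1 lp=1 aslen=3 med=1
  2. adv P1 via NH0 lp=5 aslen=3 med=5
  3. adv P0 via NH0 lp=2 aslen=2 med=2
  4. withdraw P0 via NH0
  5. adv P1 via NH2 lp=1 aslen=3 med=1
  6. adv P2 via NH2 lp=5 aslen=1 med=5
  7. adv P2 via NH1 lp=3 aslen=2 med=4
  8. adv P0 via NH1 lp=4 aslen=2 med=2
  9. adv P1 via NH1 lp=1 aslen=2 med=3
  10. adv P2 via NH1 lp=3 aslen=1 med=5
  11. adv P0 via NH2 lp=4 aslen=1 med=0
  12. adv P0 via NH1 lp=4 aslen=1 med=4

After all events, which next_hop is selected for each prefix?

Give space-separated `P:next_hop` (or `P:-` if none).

Answer: P0:NH2 P1:NH0 P2:NH2

Derivation:
Op 1: best P0=- P1=NH1 P2=-
Op 2: best P0=- P1=NH0 P2=-
Op 3: best P0=NH0 P1=NH0 P2=-
Op 4: best P0=- P1=NH0 P2=-
Op 5: best P0=- P1=NH0 P2=-
Op 6: best P0=- P1=NH0 P2=NH2
Op 7: best P0=- P1=NH0 P2=NH2
Op 8: best P0=NH1 P1=NH0 P2=NH2
Op 9: best P0=NH1 P1=NH0 P2=NH2
Op 10: best P0=NH1 P1=NH0 P2=NH2
Op 11: best P0=NH2 P1=NH0 P2=NH2
Op 12: best P0=NH2 P1=NH0 P2=NH2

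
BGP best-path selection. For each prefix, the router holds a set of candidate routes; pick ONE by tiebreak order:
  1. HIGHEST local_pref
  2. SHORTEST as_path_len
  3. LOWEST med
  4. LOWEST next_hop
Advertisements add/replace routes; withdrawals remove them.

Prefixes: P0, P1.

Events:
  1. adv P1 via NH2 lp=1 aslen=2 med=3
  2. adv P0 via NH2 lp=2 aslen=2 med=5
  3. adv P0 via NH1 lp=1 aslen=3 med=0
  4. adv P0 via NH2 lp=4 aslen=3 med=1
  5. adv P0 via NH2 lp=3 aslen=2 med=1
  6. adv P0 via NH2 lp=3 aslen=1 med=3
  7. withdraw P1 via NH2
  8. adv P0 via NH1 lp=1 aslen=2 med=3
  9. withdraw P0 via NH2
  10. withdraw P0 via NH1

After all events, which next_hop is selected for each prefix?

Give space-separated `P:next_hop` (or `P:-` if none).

Op 1: best P0=- P1=NH2
Op 2: best P0=NH2 P1=NH2
Op 3: best P0=NH2 P1=NH2
Op 4: best P0=NH2 P1=NH2
Op 5: best P0=NH2 P1=NH2
Op 6: best P0=NH2 P1=NH2
Op 7: best P0=NH2 P1=-
Op 8: best P0=NH2 P1=-
Op 9: best P0=NH1 P1=-
Op 10: best P0=- P1=-

Answer: P0:- P1:-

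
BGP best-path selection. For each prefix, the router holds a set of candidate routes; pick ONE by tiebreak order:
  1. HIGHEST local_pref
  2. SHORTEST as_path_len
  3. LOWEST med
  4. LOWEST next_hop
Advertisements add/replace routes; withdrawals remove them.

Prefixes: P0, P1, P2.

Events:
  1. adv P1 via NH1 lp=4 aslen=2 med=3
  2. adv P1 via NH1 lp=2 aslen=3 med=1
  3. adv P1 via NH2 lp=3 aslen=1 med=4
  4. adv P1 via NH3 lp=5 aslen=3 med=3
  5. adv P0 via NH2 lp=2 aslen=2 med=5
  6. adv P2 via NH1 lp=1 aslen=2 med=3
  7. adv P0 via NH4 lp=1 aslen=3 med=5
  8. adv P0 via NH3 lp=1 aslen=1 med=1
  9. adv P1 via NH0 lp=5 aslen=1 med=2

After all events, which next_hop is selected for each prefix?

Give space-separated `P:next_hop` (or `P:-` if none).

Op 1: best P0=- P1=NH1 P2=-
Op 2: best P0=- P1=NH1 P2=-
Op 3: best P0=- P1=NH2 P2=-
Op 4: best P0=- P1=NH3 P2=-
Op 5: best P0=NH2 P1=NH3 P2=-
Op 6: best P0=NH2 P1=NH3 P2=NH1
Op 7: best P0=NH2 P1=NH3 P2=NH1
Op 8: best P0=NH2 P1=NH3 P2=NH1
Op 9: best P0=NH2 P1=NH0 P2=NH1

Answer: P0:NH2 P1:NH0 P2:NH1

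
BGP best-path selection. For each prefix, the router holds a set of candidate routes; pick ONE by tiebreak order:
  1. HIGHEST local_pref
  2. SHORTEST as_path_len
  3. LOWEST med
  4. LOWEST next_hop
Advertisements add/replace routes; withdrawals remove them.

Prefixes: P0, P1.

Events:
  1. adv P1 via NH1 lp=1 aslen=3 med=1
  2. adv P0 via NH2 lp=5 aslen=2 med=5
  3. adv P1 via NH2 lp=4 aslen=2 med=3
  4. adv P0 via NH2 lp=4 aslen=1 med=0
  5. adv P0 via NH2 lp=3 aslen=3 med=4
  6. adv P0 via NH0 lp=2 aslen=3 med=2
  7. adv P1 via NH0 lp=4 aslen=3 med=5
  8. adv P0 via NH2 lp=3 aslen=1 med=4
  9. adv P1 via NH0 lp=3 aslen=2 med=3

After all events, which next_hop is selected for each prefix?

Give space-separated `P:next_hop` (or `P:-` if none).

Op 1: best P0=- P1=NH1
Op 2: best P0=NH2 P1=NH1
Op 3: best P0=NH2 P1=NH2
Op 4: best P0=NH2 P1=NH2
Op 5: best P0=NH2 P1=NH2
Op 6: best P0=NH2 P1=NH2
Op 7: best P0=NH2 P1=NH2
Op 8: best P0=NH2 P1=NH2
Op 9: best P0=NH2 P1=NH2

Answer: P0:NH2 P1:NH2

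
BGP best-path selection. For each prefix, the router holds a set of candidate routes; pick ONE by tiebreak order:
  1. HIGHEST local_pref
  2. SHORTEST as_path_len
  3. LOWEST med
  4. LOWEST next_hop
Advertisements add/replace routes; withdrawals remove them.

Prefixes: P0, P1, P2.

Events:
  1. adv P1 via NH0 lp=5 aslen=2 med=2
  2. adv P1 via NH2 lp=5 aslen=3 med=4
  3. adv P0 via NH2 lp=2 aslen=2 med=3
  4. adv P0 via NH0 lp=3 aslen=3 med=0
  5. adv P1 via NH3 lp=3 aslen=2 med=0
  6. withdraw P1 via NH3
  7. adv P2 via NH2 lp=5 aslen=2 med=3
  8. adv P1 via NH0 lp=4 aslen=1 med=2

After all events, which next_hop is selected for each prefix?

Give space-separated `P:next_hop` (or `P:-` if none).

Op 1: best P0=- P1=NH0 P2=-
Op 2: best P0=- P1=NH0 P2=-
Op 3: best P0=NH2 P1=NH0 P2=-
Op 4: best P0=NH0 P1=NH0 P2=-
Op 5: best P0=NH0 P1=NH0 P2=-
Op 6: best P0=NH0 P1=NH0 P2=-
Op 7: best P0=NH0 P1=NH0 P2=NH2
Op 8: best P0=NH0 P1=NH2 P2=NH2

Answer: P0:NH0 P1:NH2 P2:NH2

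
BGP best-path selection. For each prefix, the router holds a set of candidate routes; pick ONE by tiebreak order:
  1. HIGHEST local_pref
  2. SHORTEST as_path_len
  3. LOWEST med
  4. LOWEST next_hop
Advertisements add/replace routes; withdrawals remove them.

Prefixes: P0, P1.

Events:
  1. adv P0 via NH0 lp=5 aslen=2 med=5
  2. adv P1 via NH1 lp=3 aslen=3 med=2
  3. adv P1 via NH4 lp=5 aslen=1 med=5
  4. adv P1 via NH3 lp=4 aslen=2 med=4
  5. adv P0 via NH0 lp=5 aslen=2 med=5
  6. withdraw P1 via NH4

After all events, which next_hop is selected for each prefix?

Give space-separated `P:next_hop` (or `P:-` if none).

Answer: P0:NH0 P1:NH3

Derivation:
Op 1: best P0=NH0 P1=-
Op 2: best P0=NH0 P1=NH1
Op 3: best P0=NH0 P1=NH4
Op 4: best P0=NH0 P1=NH4
Op 5: best P0=NH0 P1=NH4
Op 6: best P0=NH0 P1=NH3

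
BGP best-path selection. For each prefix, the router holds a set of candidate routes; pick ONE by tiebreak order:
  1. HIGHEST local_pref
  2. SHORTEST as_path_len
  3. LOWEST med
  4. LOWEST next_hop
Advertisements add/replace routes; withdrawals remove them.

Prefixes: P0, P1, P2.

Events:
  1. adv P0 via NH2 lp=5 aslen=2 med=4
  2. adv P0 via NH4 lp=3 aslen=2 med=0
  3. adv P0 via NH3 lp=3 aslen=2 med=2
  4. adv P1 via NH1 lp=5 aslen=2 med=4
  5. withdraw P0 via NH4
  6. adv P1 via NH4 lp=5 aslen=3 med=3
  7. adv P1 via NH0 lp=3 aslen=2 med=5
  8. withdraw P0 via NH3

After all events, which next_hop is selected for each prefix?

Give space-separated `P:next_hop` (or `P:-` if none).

Answer: P0:NH2 P1:NH1 P2:-

Derivation:
Op 1: best P0=NH2 P1=- P2=-
Op 2: best P0=NH2 P1=- P2=-
Op 3: best P0=NH2 P1=- P2=-
Op 4: best P0=NH2 P1=NH1 P2=-
Op 5: best P0=NH2 P1=NH1 P2=-
Op 6: best P0=NH2 P1=NH1 P2=-
Op 7: best P0=NH2 P1=NH1 P2=-
Op 8: best P0=NH2 P1=NH1 P2=-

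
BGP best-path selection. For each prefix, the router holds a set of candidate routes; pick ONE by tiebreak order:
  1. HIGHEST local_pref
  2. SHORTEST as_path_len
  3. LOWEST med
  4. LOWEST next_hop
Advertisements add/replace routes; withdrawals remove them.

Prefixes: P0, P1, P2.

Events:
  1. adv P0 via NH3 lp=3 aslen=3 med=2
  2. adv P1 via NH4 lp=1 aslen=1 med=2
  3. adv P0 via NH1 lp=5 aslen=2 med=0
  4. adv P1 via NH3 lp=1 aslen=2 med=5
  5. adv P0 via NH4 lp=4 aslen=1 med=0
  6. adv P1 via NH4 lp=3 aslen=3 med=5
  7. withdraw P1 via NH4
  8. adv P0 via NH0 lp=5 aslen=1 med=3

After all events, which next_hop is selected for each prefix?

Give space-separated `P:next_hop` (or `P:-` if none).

Op 1: best P0=NH3 P1=- P2=-
Op 2: best P0=NH3 P1=NH4 P2=-
Op 3: best P0=NH1 P1=NH4 P2=-
Op 4: best P0=NH1 P1=NH4 P2=-
Op 5: best P0=NH1 P1=NH4 P2=-
Op 6: best P0=NH1 P1=NH4 P2=-
Op 7: best P0=NH1 P1=NH3 P2=-
Op 8: best P0=NH0 P1=NH3 P2=-

Answer: P0:NH0 P1:NH3 P2:-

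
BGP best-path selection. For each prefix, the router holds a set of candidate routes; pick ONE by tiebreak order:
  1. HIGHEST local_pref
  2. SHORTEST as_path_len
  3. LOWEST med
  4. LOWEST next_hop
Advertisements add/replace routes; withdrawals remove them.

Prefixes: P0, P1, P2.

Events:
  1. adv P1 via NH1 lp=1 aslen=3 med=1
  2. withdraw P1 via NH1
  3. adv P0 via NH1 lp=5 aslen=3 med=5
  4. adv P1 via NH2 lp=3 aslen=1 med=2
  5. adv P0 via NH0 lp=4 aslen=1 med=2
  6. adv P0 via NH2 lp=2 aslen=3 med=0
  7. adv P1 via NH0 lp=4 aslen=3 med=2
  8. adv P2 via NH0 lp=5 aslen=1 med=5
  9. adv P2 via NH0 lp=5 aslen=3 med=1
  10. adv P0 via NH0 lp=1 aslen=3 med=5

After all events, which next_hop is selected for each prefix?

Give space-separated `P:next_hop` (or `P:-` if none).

Answer: P0:NH1 P1:NH0 P2:NH0

Derivation:
Op 1: best P0=- P1=NH1 P2=-
Op 2: best P0=- P1=- P2=-
Op 3: best P0=NH1 P1=- P2=-
Op 4: best P0=NH1 P1=NH2 P2=-
Op 5: best P0=NH1 P1=NH2 P2=-
Op 6: best P0=NH1 P1=NH2 P2=-
Op 7: best P0=NH1 P1=NH0 P2=-
Op 8: best P0=NH1 P1=NH0 P2=NH0
Op 9: best P0=NH1 P1=NH0 P2=NH0
Op 10: best P0=NH1 P1=NH0 P2=NH0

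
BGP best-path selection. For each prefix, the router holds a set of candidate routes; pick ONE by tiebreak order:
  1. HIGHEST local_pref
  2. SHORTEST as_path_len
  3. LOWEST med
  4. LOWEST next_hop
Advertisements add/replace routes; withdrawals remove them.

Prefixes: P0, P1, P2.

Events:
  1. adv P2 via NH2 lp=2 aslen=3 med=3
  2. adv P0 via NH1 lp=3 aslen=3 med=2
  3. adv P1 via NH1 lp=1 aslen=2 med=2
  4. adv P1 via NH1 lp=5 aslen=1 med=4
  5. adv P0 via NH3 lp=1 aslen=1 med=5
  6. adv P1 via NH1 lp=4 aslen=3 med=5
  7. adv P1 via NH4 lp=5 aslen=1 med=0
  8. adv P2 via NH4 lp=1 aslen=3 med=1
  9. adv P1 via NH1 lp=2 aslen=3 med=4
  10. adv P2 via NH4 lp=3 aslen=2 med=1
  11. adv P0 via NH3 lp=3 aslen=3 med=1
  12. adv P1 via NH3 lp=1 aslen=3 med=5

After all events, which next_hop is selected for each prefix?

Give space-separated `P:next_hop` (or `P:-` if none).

Answer: P0:NH3 P1:NH4 P2:NH4

Derivation:
Op 1: best P0=- P1=- P2=NH2
Op 2: best P0=NH1 P1=- P2=NH2
Op 3: best P0=NH1 P1=NH1 P2=NH2
Op 4: best P0=NH1 P1=NH1 P2=NH2
Op 5: best P0=NH1 P1=NH1 P2=NH2
Op 6: best P0=NH1 P1=NH1 P2=NH2
Op 7: best P0=NH1 P1=NH4 P2=NH2
Op 8: best P0=NH1 P1=NH4 P2=NH2
Op 9: best P0=NH1 P1=NH4 P2=NH2
Op 10: best P0=NH1 P1=NH4 P2=NH4
Op 11: best P0=NH3 P1=NH4 P2=NH4
Op 12: best P0=NH3 P1=NH4 P2=NH4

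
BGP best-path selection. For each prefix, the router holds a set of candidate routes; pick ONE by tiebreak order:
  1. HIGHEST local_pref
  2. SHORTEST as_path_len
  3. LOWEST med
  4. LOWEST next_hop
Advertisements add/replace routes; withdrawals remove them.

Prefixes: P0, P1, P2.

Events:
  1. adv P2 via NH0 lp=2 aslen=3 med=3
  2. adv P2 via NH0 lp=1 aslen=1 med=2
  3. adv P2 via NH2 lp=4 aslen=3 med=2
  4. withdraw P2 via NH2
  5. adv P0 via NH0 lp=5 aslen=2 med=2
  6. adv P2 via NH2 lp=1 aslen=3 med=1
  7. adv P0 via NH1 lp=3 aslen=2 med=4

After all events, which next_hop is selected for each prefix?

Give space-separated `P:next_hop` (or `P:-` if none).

Answer: P0:NH0 P1:- P2:NH0

Derivation:
Op 1: best P0=- P1=- P2=NH0
Op 2: best P0=- P1=- P2=NH0
Op 3: best P0=- P1=- P2=NH2
Op 4: best P0=- P1=- P2=NH0
Op 5: best P0=NH0 P1=- P2=NH0
Op 6: best P0=NH0 P1=- P2=NH0
Op 7: best P0=NH0 P1=- P2=NH0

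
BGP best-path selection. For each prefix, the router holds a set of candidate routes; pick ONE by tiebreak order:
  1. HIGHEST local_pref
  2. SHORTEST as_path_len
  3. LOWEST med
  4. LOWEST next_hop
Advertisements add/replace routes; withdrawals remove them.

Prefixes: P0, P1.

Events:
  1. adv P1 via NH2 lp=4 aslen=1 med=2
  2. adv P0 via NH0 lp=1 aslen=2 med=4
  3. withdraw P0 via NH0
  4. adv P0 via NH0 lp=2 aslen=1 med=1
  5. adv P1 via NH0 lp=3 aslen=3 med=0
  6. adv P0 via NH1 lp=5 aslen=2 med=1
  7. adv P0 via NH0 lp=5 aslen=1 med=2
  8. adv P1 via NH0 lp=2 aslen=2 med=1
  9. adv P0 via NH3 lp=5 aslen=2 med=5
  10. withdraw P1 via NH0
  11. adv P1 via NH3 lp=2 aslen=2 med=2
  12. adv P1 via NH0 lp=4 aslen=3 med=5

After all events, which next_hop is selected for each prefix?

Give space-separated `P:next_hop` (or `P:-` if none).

Answer: P0:NH0 P1:NH2

Derivation:
Op 1: best P0=- P1=NH2
Op 2: best P0=NH0 P1=NH2
Op 3: best P0=- P1=NH2
Op 4: best P0=NH0 P1=NH2
Op 5: best P0=NH0 P1=NH2
Op 6: best P0=NH1 P1=NH2
Op 7: best P0=NH0 P1=NH2
Op 8: best P0=NH0 P1=NH2
Op 9: best P0=NH0 P1=NH2
Op 10: best P0=NH0 P1=NH2
Op 11: best P0=NH0 P1=NH2
Op 12: best P0=NH0 P1=NH2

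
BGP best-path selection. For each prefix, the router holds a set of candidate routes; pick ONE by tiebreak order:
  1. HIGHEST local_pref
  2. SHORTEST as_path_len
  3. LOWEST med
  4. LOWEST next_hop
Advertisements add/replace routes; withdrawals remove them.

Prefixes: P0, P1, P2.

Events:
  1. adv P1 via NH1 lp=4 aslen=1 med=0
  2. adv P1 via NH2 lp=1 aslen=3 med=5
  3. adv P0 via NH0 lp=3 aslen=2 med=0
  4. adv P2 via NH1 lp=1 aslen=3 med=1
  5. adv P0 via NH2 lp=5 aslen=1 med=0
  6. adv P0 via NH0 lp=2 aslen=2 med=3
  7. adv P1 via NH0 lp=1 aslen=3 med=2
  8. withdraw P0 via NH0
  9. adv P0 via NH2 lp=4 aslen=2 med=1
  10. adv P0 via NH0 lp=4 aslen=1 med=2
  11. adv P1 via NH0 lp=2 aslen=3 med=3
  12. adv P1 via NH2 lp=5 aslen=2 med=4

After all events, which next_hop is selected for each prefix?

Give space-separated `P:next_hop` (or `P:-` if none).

Op 1: best P0=- P1=NH1 P2=-
Op 2: best P0=- P1=NH1 P2=-
Op 3: best P0=NH0 P1=NH1 P2=-
Op 4: best P0=NH0 P1=NH1 P2=NH1
Op 5: best P0=NH2 P1=NH1 P2=NH1
Op 6: best P0=NH2 P1=NH1 P2=NH1
Op 7: best P0=NH2 P1=NH1 P2=NH1
Op 8: best P0=NH2 P1=NH1 P2=NH1
Op 9: best P0=NH2 P1=NH1 P2=NH1
Op 10: best P0=NH0 P1=NH1 P2=NH1
Op 11: best P0=NH0 P1=NH1 P2=NH1
Op 12: best P0=NH0 P1=NH2 P2=NH1

Answer: P0:NH0 P1:NH2 P2:NH1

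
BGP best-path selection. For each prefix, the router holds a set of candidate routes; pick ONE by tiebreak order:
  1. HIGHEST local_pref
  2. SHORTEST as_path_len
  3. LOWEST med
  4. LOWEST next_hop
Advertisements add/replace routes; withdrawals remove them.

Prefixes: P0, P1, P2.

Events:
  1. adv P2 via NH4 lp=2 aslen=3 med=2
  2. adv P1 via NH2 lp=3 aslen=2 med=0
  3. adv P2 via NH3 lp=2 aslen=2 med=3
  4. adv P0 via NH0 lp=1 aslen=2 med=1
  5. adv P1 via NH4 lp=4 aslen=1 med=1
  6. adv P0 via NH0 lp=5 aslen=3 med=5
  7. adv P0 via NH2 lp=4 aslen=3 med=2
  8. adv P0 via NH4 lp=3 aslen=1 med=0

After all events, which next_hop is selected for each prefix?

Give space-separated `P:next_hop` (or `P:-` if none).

Op 1: best P0=- P1=- P2=NH4
Op 2: best P0=- P1=NH2 P2=NH4
Op 3: best P0=- P1=NH2 P2=NH3
Op 4: best P0=NH0 P1=NH2 P2=NH3
Op 5: best P0=NH0 P1=NH4 P2=NH3
Op 6: best P0=NH0 P1=NH4 P2=NH3
Op 7: best P0=NH0 P1=NH4 P2=NH3
Op 8: best P0=NH0 P1=NH4 P2=NH3

Answer: P0:NH0 P1:NH4 P2:NH3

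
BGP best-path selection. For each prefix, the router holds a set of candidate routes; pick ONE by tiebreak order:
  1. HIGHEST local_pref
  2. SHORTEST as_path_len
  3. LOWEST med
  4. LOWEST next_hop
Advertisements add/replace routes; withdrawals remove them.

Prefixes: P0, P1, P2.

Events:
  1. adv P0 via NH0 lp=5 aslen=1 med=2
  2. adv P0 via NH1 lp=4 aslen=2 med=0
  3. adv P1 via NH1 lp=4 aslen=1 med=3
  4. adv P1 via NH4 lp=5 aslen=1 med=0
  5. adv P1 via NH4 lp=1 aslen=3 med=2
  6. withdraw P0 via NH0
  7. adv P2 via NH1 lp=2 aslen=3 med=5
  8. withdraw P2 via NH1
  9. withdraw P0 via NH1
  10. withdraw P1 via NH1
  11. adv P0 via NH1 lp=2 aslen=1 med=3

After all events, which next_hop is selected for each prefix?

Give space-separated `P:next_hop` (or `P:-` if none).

Op 1: best P0=NH0 P1=- P2=-
Op 2: best P0=NH0 P1=- P2=-
Op 3: best P0=NH0 P1=NH1 P2=-
Op 4: best P0=NH0 P1=NH4 P2=-
Op 5: best P0=NH0 P1=NH1 P2=-
Op 6: best P0=NH1 P1=NH1 P2=-
Op 7: best P0=NH1 P1=NH1 P2=NH1
Op 8: best P0=NH1 P1=NH1 P2=-
Op 9: best P0=- P1=NH1 P2=-
Op 10: best P0=- P1=NH4 P2=-
Op 11: best P0=NH1 P1=NH4 P2=-

Answer: P0:NH1 P1:NH4 P2:-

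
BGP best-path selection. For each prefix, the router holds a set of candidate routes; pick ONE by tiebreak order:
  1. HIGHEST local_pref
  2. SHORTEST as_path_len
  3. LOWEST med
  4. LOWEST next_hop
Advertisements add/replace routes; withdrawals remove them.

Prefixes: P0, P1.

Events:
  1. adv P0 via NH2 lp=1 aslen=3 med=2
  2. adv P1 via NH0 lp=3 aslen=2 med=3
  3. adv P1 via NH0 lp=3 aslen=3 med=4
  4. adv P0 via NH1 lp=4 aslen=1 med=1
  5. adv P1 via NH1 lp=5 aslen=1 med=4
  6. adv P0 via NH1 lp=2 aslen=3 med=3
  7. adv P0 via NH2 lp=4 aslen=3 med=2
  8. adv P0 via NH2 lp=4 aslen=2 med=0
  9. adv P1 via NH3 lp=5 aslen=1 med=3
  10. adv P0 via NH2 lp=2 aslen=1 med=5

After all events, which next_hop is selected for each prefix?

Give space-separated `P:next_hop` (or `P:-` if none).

Op 1: best P0=NH2 P1=-
Op 2: best P0=NH2 P1=NH0
Op 3: best P0=NH2 P1=NH0
Op 4: best P0=NH1 P1=NH0
Op 5: best P0=NH1 P1=NH1
Op 6: best P0=NH1 P1=NH1
Op 7: best P0=NH2 P1=NH1
Op 8: best P0=NH2 P1=NH1
Op 9: best P0=NH2 P1=NH3
Op 10: best P0=NH2 P1=NH3

Answer: P0:NH2 P1:NH3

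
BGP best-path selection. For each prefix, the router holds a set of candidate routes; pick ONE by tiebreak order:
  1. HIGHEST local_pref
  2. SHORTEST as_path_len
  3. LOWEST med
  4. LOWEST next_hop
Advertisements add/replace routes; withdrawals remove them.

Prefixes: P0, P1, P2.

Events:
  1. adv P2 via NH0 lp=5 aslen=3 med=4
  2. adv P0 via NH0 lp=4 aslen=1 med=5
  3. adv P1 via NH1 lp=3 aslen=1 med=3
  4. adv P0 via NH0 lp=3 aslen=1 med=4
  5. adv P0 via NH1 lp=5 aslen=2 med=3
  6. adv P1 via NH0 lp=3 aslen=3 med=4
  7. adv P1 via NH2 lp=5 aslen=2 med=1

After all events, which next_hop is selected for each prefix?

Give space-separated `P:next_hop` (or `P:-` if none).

Op 1: best P0=- P1=- P2=NH0
Op 2: best P0=NH0 P1=- P2=NH0
Op 3: best P0=NH0 P1=NH1 P2=NH0
Op 4: best P0=NH0 P1=NH1 P2=NH0
Op 5: best P0=NH1 P1=NH1 P2=NH0
Op 6: best P0=NH1 P1=NH1 P2=NH0
Op 7: best P0=NH1 P1=NH2 P2=NH0

Answer: P0:NH1 P1:NH2 P2:NH0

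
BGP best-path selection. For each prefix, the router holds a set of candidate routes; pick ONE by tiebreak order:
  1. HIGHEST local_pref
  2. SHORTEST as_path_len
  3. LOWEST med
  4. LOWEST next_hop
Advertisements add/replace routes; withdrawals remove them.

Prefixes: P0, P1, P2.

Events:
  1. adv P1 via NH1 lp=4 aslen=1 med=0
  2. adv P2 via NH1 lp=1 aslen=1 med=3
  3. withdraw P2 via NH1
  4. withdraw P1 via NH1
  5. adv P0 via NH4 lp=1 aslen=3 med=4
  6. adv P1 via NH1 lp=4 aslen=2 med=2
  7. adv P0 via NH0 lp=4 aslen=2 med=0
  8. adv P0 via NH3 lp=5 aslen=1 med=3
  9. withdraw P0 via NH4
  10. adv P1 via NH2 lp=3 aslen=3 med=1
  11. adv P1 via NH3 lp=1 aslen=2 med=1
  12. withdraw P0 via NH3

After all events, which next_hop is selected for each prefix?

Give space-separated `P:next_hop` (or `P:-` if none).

Answer: P0:NH0 P1:NH1 P2:-

Derivation:
Op 1: best P0=- P1=NH1 P2=-
Op 2: best P0=- P1=NH1 P2=NH1
Op 3: best P0=- P1=NH1 P2=-
Op 4: best P0=- P1=- P2=-
Op 5: best P0=NH4 P1=- P2=-
Op 6: best P0=NH4 P1=NH1 P2=-
Op 7: best P0=NH0 P1=NH1 P2=-
Op 8: best P0=NH3 P1=NH1 P2=-
Op 9: best P0=NH3 P1=NH1 P2=-
Op 10: best P0=NH3 P1=NH1 P2=-
Op 11: best P0=NH3 P1=NH1 P2=-
Op 12: best P0=NH0 P1=NH1 P2=-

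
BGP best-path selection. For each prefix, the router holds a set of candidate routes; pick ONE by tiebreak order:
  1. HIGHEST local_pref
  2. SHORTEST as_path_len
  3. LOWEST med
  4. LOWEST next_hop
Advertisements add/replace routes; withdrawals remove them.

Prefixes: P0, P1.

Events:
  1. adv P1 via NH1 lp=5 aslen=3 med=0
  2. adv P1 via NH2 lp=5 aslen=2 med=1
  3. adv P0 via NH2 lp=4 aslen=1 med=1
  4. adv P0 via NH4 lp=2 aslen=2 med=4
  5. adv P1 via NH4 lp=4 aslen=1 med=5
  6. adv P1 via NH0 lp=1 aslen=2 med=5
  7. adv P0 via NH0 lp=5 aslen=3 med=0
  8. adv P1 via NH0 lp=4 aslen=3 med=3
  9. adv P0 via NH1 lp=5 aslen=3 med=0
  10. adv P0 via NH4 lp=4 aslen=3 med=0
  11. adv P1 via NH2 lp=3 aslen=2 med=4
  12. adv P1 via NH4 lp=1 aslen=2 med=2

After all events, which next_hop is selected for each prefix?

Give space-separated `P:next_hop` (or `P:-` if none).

Op 1: best P0=- P1=NH1
Op 2: best P0=- P1=NH2
Op 3: best P0=NH2 P1=NH2
Op 4: best P0=NH2 P1=NH2
Op 5: best P0=NH2 P1=NH2
Op 6: best P0=NH2 P1=NH2
Op 7: best P0=NH0 P1=NH2
Op 8: best P0=NH0 P1=NH2
Op 9: best P0=NH0 P1=NH2
Op 10: best P0=NH0 P1=NH2
Op 11: best P0=NH0 P1=NH1
Op 12: best P0=NH0 P1=NH1

Answer: P0:NH0 P1:NH1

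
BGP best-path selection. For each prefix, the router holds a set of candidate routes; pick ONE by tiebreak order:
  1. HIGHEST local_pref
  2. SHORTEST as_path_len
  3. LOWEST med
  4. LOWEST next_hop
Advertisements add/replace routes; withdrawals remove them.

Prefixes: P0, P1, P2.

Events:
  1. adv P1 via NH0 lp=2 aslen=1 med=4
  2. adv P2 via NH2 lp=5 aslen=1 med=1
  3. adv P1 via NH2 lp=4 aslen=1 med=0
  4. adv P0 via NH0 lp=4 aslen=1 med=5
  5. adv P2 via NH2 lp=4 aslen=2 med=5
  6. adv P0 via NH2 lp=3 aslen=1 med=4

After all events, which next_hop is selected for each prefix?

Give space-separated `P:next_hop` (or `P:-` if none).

Answer: P0:NH0 P1:NH2 P2:NH2

Derivation:
Op 1: best P0=- P1=NH0 P2=-
Op 2: best P0=- P1=NH0 P2=NH2
Op 3: best P0=- P1=NH2 P2=NH2
Op 4: best P0=NH0 P1=NH2 P2=NH2
Op 5: best P0=NH0 P1=NH2 P2=NH2
Op 6: best P0=NH0 P1=NH2 P2=NH2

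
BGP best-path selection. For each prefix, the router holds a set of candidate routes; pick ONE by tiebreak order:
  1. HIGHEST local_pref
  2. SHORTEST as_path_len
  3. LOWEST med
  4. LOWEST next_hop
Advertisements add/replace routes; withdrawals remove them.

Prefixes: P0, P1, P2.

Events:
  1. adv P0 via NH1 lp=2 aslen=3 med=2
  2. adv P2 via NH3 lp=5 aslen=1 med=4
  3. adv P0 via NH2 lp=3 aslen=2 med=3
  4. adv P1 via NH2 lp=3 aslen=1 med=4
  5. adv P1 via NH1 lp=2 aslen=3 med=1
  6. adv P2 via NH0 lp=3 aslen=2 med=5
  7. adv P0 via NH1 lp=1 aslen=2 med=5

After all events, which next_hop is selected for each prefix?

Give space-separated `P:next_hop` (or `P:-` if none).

Answer: P0:NH2 P1:NH2 P2:NH3

Derivation:
Op 1: best P0=NH1 P1=- P2=-
Op 2: best P0=NH1 P1=- P2=NH3
Op 3: best P0=NH2 P1=- P2=NH3
Op 4: best P0=NH2 P1=NH2 P2=NH3
Op 5: best P0=NH2 P1=NH2 P2=NH3
Op 6: best P0=NH2 P1=NH2 P2=NH3
Op 7: best P0=NH2 P1=NH2 P2=NH3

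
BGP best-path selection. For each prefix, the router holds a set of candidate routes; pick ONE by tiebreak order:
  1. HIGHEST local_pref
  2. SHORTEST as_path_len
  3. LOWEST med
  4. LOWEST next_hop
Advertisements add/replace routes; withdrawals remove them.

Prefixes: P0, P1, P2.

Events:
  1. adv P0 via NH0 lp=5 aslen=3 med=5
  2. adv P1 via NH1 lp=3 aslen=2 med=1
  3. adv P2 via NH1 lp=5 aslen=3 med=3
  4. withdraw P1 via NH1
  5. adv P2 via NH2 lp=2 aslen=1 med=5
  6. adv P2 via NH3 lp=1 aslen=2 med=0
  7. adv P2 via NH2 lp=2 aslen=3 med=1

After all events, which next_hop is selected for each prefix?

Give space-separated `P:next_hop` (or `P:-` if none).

Op 1: best P0=NH0 P1=- P2=-
Op 2: best P0=NH0 P1=NH1 P2=-
Op 3: best P0=NH0 P1=NH1 P2=NH1
Op 4: best P0=NH0 P1=- P2=NH1
Op 5: best P0=NH0 P1=- P2=NH1
Op 6: best P0=NH0 P1=- P2=NH1
Op 7: best P0=NH0 P1=- P2=NH1

Answer: P0:NH0 P1:- P2:NH1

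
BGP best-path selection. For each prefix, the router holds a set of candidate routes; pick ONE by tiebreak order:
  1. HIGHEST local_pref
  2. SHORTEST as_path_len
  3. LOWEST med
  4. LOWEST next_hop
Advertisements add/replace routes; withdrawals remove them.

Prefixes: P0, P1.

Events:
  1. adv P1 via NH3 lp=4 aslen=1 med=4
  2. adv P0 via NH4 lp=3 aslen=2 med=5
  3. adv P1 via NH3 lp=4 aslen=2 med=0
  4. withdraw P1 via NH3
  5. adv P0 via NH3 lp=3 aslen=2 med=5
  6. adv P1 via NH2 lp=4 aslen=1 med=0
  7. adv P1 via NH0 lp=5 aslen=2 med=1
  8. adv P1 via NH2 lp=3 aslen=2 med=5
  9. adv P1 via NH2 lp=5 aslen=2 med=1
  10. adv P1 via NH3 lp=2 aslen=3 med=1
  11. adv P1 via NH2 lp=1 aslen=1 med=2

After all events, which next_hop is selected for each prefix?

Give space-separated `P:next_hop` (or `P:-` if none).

Answer: P0:NH3 P1:NH0

Derivation:
Op 1: best P0=- P1=NH3
Op 2: best P0=NH4 P1=NH3
Op 3: best P0=NH4 P1=NH3
Op 4: best P0=NH4 P1=-
Op 5: best P0=NH3 P1=-
Op 6: best P0=NH3 P1=NH2
Op 7: best P0=NH3 P1=NH0
Op 8: best P0=NH3 P1=NH0
Op 9: best P0=NH3 P1=NH0
Op 10: best P0=NH3 P1=NH0
Op 11: best P0=NH3 P1=NH0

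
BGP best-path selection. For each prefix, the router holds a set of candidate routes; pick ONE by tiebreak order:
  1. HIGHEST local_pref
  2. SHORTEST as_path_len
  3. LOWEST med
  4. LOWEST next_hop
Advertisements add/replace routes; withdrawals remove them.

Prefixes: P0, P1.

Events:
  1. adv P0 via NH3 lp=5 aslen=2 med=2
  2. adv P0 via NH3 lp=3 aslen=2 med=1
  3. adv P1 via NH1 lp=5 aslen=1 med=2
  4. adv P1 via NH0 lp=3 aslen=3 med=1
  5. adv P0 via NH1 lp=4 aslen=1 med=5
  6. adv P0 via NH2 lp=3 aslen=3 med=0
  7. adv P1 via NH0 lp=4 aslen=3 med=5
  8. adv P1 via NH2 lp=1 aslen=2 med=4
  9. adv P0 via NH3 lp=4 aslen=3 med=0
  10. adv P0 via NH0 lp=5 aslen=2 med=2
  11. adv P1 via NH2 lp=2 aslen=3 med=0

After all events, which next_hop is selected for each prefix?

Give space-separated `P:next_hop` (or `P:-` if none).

Op 1: best P0=NH3 P1=-
Op 2: best P0=NH3 P1=-
Op 3: best P0=NH3 P1=NH1
Op 4: best P0=NH3 P1=NH1
Op 5: best P0=NH1 P1=NH1
Op 6: best P0=NH1 P1=NH1
Op 7: best P0=NH1 P1=NH1
Op 8: best P0=NH1 P1=NH1
Op 9: best P0=NH1 P1=NH1
Op 10: best P0=NH0 P1=NH1
Op 11: best P0=NH0 P1=NH1

Answer: P0:NH0 P1:NH1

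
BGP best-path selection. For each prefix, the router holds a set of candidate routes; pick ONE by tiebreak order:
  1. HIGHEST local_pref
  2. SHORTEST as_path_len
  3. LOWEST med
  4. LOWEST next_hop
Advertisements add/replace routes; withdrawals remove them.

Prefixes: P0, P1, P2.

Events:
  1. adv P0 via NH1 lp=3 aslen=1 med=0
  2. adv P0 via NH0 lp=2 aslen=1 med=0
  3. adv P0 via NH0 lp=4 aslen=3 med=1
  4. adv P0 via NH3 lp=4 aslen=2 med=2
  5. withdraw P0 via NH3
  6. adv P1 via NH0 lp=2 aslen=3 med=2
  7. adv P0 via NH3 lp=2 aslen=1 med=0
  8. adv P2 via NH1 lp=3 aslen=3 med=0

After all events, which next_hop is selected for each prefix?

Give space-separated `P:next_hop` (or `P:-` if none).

Answer: P0:NH0 P1:NH0 P2:NH1

Derivation:
Op 1: best P0=NH1 P1=- P2=-
Op 2: best P0=NH1 P1=- P2=-
Op 3: best P0=NH0 P1=- P2=-
Op 4: best P0=NH3 P1=- P2=-
Op 5: best P0=NH0 P1=- P2=-
Op 6: best P0=NH0 P1=NH0 P2=-
Op 7: best P0=NH0 P1=NH0 P2=-
Op 8: best P0=NH0 P1=NH0 P2=NH1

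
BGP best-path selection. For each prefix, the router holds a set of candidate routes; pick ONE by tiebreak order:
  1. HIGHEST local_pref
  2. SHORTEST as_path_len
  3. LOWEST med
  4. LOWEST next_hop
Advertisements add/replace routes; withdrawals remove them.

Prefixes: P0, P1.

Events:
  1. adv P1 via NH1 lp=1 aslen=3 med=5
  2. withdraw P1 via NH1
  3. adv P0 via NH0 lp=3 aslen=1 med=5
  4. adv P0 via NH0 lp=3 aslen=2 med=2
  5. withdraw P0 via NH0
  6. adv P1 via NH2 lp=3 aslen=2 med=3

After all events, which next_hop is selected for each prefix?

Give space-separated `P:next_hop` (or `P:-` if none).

Answer: P0:- P1:NH2

Derivation:
Op 1: best P0=- P1=NH1
Op 2: best P0=- P1=-
Op 3: best P0=NH0 P1=-
Op 4: best P0=NH0 P1=-
Op 5: best P0=- P1=-
Op 6: best P0=- P1=NH2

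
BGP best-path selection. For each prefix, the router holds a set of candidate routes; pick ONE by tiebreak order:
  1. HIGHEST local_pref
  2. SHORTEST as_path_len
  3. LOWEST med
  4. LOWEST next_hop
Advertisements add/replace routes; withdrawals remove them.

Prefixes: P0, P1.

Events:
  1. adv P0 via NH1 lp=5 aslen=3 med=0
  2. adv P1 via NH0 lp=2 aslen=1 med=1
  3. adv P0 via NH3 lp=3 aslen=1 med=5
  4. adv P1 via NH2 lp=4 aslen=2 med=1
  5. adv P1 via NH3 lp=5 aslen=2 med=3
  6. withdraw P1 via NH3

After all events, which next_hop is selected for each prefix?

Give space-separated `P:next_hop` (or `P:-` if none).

Op 1: best P0=NH1 P1=-
Op 2: best P0=NH1 P1=NH0
Op 3: best P0=NH1 P1=NH0
Op 4: best P0=NH1 P1=NH2
Op 5: best P0=NH1 P1=NH3
Op 6: best P0=NH1 P1=NH2

Answer: P0:NH1 P1:NH2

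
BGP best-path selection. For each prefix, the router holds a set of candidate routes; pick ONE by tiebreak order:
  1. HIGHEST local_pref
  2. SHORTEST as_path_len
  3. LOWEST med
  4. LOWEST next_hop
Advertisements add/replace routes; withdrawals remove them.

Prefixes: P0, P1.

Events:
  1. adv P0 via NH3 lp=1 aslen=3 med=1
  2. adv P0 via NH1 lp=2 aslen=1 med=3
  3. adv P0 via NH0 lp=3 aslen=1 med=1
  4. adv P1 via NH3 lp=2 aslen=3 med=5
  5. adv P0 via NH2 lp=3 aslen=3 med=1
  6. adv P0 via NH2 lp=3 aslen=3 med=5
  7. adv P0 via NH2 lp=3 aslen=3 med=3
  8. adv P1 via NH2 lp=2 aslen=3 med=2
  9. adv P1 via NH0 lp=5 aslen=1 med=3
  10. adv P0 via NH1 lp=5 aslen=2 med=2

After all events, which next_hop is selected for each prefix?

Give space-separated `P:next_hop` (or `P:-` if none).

Answer: P0:NH1 P1:NH0

Derivation:
Op 1: best P0=NH3 P1=-
Op 2: best P0=NH1 P1=-
Op 3: best P0=NH0 P1=-
Op 4: best P0=NH0 P1=NH3
Op 5: best P0=NH0 P1=NH3
Op 6: best P0=NH0 P1=NH3
Op 7: best P0=NH0 P1=NH3
Op 8: best P0=NH0 P1=NH2
Op 9: best P0=NH0 P1=NH0
Op 10: best P0=NH1 P1=NH0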